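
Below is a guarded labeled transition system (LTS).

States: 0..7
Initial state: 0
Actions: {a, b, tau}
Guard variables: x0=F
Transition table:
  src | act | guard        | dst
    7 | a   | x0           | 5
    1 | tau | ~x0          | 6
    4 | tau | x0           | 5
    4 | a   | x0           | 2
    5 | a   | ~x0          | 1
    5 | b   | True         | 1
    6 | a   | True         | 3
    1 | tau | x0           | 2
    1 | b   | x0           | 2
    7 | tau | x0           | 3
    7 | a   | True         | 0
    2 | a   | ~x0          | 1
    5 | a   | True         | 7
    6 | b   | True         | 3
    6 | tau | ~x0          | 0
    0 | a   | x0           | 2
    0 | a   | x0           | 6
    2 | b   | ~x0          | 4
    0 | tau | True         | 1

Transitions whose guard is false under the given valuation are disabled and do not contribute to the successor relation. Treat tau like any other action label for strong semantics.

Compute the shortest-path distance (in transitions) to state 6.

Breadth-first toward 6:
  L0 = {0}
  L1 = {1}
  L2 = {6}
depth(6)=2, e.g. tau·tau

Answer: 2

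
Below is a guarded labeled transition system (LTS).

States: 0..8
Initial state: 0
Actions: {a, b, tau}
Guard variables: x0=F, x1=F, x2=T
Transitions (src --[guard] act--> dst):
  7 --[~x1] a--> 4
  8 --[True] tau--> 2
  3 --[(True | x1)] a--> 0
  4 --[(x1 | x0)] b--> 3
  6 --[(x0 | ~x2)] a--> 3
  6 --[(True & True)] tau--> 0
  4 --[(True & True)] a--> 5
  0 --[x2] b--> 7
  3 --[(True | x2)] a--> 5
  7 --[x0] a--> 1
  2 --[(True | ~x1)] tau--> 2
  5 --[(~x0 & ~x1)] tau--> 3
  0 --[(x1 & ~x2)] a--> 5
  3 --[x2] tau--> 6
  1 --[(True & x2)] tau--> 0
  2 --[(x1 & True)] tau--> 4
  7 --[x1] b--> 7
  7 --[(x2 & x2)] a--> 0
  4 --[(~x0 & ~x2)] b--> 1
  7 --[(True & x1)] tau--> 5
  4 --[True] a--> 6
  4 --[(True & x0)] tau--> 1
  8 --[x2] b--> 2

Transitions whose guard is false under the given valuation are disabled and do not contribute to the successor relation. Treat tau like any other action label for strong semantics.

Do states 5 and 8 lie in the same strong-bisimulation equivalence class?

Compute ~ classes (split until stable):
  round 0: {{0,1,2,3,4,5,6,7,8}}
  round 1: {{0},{1,2,5,6},{3},{4,7},{8}}
  round 2: {{0},{1,6},{2},{3},{4},{5},{7},{8}}
Fixed point at round 3; 8 class(es).
5∈{5}, 8∈{8}

Answer: NOT BISIMILAR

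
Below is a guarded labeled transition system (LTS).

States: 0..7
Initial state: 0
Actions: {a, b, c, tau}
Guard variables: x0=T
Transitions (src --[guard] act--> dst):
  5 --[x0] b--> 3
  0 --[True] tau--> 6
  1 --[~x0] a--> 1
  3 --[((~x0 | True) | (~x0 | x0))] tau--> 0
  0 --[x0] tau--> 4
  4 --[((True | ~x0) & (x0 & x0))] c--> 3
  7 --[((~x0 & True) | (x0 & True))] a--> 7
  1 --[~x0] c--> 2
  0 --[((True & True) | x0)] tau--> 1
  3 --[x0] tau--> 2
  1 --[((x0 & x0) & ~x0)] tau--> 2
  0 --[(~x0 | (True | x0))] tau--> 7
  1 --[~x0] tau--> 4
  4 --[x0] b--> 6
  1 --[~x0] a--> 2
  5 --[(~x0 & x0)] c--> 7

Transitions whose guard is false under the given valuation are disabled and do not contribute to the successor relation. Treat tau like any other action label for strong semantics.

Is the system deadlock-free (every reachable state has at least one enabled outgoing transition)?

Answer: DEADLOCK at state 1

Trace:
Reach set: {0,1,2,3,4,6,7}
  0: tau→1  tau→4  tau→6  tau→7  [4 out]
  1: ∅  [no exit]
  2: ∅  [no exit]
  3: tau→0  tau→2  [2 out]
  4: b→6  c→3  [2 out]
  6: ∅  [no exit]
  7: a→7  [1 out]
trace reaching 1: tau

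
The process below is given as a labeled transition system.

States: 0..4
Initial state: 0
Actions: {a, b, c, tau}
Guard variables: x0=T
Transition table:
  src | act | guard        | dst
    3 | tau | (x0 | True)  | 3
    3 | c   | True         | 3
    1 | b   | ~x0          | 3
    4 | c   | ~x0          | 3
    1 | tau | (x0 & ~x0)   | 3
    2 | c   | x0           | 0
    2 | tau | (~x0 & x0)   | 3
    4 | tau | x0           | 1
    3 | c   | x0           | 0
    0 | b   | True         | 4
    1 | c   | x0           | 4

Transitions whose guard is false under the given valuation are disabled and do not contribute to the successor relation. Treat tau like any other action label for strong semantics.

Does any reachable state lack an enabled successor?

Answer: DEADLOCK-FREE

Trace:
Reachable = {0,1,4}
  0: b→4  [deg 1]
  1: c→4  [deg 1]
  4: tau→1  [deg 1]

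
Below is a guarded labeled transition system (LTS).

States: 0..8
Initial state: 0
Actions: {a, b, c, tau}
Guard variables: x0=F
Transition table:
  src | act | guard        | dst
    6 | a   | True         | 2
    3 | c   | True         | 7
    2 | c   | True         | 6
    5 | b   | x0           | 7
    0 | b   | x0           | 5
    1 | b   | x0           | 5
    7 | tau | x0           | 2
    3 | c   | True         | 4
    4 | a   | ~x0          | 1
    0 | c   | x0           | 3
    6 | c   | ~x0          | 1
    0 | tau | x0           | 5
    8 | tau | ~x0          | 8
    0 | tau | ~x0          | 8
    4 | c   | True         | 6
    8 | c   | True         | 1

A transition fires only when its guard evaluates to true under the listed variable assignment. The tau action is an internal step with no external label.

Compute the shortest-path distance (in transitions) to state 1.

Answer: 2

Working:
Layered search for 1:
  L0 = {0}
  L1 = {8}
  L2 = {1}
first hit 1 at d=2 via tau·c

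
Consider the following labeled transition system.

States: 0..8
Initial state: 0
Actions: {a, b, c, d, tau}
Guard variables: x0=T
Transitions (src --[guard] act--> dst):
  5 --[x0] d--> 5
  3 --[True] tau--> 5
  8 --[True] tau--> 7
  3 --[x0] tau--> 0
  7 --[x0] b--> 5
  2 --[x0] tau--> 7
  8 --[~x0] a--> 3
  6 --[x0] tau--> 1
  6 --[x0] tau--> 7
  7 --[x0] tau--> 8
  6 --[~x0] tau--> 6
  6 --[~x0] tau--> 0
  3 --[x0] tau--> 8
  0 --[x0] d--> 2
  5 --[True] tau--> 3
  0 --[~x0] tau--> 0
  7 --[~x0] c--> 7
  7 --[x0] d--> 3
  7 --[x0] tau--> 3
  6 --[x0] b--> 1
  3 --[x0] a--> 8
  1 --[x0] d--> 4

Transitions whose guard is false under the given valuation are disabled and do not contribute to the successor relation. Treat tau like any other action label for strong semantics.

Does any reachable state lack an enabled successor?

Answer: DEADLOCK-FREE

Trace:
Reachable = {0,2,3,5,7,8}
  0: d→2  [deg 1]
  2: tau→7  [deg 1]
  3: a→8  tau→0  tau→5  tau→8  [deg 4]
  5: d→5  tau→3  [deg 2]
  7: b→5  d→3  tau→3  tau→8  [deg 4]
  8: tau→7  [deg 1]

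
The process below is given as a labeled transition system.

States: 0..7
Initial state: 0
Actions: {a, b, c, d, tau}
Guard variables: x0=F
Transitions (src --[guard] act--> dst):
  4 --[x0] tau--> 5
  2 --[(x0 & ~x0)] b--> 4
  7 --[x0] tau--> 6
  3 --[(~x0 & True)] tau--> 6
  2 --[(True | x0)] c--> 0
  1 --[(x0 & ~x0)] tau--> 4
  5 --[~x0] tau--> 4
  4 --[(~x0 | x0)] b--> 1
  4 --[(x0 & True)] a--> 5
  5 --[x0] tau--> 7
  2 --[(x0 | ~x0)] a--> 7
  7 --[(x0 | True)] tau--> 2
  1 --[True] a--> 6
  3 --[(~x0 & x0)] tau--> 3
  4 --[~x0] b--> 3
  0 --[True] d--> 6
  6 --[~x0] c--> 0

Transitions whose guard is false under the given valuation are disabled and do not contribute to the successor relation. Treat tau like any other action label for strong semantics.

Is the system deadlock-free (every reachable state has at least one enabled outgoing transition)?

Reachable = {0,6}
  0: d→6  [1 out]
  6: c→0  [1 out]

Answer: DEADLOCK-FREE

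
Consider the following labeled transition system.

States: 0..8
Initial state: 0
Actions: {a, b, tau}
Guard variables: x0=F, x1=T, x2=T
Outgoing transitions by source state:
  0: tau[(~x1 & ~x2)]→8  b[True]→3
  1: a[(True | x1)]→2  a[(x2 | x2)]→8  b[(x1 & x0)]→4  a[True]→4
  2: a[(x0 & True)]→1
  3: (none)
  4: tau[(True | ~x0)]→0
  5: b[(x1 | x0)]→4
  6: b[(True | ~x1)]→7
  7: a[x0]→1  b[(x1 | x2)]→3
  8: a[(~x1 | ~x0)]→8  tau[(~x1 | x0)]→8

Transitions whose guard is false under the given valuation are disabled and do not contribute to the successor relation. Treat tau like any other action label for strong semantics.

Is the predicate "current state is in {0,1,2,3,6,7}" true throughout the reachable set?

Safe = {0,1,2,3,6,7}
Reach set: {0,3}
  0: ok
  3: ok

Answer: INVARIANT HOLDS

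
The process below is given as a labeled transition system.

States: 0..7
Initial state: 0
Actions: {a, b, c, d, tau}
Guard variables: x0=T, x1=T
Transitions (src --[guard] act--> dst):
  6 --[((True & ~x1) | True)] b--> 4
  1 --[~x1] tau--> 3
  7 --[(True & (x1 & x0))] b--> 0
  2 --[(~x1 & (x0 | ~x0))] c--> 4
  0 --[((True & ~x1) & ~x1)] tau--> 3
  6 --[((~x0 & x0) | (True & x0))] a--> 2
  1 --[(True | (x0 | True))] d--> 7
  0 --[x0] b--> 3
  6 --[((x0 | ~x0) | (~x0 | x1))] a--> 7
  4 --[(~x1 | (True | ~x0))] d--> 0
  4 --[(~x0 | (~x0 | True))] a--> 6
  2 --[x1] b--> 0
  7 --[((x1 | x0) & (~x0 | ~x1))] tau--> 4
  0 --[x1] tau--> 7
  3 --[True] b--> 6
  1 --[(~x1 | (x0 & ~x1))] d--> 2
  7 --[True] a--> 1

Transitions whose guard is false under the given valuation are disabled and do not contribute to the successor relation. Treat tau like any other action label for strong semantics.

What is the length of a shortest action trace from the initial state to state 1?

Layered search for 1:
  Layer 0: {0}
  Layer 1: {3,7}
  Layer 2: {1,6}
depth(1)=2, e.g. tau·a

Answer: 2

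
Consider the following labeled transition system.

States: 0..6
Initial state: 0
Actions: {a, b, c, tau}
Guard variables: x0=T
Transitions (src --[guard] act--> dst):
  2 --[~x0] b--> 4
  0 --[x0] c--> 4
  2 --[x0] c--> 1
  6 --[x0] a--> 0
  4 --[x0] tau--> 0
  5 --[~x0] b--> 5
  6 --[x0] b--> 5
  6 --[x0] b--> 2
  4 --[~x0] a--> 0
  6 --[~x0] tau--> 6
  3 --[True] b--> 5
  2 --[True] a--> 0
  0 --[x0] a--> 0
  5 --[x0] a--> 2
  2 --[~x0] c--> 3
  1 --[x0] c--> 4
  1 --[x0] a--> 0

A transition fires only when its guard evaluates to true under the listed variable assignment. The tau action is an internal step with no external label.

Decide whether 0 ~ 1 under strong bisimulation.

Answer: BISIMILAR

Working:
Refine partition for ~:
  π0 = {{0,1,2,3,4,5,6}}
  π1 = {{0,1,2},{3},{4},{5},{6}}
  π2 = {{0,1},{2},{3},{4},{5},{6}}
Fixed point at round 3; 6 class(es).
0∈{0,1}, 1∈{0,1}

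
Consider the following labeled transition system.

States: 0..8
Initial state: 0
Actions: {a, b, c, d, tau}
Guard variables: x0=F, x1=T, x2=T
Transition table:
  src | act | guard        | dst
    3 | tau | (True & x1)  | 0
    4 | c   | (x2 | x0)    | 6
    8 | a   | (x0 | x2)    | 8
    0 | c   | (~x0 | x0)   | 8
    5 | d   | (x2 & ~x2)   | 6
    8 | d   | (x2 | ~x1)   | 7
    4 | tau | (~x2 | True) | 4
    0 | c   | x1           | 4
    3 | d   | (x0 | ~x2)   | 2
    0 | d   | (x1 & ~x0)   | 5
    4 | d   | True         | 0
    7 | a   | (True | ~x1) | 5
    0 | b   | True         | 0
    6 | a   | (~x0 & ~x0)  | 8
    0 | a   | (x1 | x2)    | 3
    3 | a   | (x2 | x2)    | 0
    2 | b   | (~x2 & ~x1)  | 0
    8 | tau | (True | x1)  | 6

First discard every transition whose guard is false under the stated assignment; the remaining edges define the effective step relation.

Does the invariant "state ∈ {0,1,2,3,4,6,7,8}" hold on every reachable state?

Safe = {0,1,2,3,4,6,7,8}
Reach set: {0,3,4,5,6,7,8}
  0: safe
  3: safe
  4: safe
  5: VIOLATES
  6: safe
  7: safe
  8: safe
witness against invariant: d → 5

Answer: INVARIANT VIOLATED at state 5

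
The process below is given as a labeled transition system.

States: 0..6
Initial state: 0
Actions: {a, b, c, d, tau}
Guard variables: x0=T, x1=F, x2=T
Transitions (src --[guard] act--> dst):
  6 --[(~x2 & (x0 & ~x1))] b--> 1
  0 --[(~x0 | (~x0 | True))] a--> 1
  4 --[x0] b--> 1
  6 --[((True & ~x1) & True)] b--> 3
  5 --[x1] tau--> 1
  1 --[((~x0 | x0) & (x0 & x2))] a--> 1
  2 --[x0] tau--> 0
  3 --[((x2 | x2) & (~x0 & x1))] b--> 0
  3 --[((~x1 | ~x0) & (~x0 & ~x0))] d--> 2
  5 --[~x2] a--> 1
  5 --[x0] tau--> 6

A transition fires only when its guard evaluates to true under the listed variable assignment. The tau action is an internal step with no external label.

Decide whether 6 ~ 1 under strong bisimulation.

Answer: NOT BISIMILAR

Trace:
Refine partition for ~:
  round 0: {{0,1,2,3,4,5,6}}
  round 1: {{0,1},{2,5},{3},{4,6}}
  round 2: {{0,1},{2},{3},{4},{5},{6}}
Fixed point at round 3; 6 class(es).
6∈{6}, 1∈{0,1}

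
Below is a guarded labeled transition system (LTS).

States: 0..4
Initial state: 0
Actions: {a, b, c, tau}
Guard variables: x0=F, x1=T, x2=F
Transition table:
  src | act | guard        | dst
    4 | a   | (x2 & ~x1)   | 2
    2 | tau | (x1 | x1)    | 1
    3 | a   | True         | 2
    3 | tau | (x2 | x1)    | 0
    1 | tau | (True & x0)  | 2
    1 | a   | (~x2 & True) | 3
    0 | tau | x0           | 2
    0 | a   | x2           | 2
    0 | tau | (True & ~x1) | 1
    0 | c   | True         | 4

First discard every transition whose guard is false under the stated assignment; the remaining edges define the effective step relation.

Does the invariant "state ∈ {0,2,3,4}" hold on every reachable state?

Answer: INVARIANT HOLDS

Analysis:
Inv-set: {0,2,3,4}
Reachable = {0,4}
  0: ✓
  4: ✓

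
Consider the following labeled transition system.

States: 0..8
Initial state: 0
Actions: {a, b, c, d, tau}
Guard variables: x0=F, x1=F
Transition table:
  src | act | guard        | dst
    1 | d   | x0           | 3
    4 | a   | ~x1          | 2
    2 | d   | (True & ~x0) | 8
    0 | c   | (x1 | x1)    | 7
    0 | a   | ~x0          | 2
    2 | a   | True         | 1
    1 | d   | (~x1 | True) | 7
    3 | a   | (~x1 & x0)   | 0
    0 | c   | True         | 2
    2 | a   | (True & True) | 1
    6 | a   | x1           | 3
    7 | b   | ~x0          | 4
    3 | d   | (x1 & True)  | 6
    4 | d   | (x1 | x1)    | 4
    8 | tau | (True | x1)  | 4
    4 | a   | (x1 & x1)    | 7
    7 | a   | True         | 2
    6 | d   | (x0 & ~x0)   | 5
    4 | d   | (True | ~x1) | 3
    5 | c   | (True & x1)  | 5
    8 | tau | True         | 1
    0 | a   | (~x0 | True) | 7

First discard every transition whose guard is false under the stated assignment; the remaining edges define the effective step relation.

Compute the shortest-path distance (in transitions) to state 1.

Answer: 2

Working:
BFS to 1:
  depth 0: {0}
  depth 1: {2,7}
  depth 2: {1,4,8}
depth(1)=2, e.g. a·a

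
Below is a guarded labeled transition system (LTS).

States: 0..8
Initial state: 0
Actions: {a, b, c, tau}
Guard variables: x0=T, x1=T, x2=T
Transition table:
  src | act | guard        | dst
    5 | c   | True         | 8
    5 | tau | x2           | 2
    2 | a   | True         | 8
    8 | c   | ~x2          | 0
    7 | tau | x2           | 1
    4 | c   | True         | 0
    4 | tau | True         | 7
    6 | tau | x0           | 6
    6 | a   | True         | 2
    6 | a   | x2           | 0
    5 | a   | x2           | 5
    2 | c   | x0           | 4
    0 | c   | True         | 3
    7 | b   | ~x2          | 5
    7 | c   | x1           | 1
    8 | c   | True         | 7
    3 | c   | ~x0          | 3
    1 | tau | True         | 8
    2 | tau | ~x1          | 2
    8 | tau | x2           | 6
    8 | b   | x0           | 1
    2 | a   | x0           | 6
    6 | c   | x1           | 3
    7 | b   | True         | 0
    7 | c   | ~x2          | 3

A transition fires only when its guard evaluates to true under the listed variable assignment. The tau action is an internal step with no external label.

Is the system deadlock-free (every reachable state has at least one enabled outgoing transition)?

Reach set: {0,3}
  0: c→3  [deg 1]
  3: ∅  [deadlock]
witness 3: c

Answer: DEADLOCK at state 3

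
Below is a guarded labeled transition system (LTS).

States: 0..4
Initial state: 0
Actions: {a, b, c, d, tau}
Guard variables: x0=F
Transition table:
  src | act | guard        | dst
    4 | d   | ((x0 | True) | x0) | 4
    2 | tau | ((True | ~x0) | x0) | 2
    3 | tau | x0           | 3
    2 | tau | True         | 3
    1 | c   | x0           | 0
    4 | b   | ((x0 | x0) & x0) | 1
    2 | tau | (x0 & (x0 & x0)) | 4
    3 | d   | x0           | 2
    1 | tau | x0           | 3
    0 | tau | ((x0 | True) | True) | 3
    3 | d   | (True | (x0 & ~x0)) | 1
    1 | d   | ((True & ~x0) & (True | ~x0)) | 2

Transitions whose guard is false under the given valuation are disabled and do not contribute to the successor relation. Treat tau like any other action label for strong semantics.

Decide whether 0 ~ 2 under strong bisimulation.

Answer: NOT BISIMILAR

Trace:
Refine partition for ~:
  round 0: {{0,1,2,3,4}}
  round 1: {{0,2},{1,3,4}}
  round 2: {{0},{1},{2},{3,4}}
  round 3: {{0},{1},{2},{3},{4}}
stable after 4 split(s): 5 block(s)
class of 0: {0}; class of 2: {2}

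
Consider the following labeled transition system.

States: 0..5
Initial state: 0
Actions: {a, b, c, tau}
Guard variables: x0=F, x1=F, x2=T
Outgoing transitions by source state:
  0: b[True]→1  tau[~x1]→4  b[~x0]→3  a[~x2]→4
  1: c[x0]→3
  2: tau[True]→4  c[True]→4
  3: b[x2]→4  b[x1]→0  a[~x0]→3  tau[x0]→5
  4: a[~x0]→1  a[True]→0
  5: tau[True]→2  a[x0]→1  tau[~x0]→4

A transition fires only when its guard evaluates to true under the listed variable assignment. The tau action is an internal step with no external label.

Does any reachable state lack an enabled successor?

Reachable = {0,1,3,4}
  0: b→1  b→3  tau→4  [3 out]
  1: ∅  [STUCK]
  3: a→3  b→4  [2 out]
  4: a→0  a→1  [2 out]
trace reaching 1: b

Answer: DEADLOCK at state 1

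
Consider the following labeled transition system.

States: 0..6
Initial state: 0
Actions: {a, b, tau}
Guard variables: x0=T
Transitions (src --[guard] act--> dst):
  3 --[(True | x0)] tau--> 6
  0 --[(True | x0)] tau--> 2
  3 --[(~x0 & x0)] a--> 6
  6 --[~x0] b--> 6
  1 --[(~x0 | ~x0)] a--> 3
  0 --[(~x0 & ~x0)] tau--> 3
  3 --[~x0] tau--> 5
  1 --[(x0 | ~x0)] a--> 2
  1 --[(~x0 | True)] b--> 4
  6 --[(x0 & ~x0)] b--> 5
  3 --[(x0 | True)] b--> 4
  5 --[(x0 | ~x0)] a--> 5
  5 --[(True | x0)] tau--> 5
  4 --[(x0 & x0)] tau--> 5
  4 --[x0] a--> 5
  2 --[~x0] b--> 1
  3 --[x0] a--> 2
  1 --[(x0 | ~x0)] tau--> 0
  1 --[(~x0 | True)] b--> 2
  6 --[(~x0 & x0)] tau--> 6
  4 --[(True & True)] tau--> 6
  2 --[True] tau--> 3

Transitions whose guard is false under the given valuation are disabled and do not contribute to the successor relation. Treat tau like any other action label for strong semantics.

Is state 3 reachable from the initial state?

14 transition(s) survive guard evaluation.
depth 0: {0}
depth 1: {2}  cumulative {0,2}
depth 2: {3}  cumulative {0,2,3}
depth 3: {4,6}  cumulative {0,2,3,4,6}
depth 4: {5}  cumulative {0,2,3,4,5,6}
R = {0,2,3,4,5,6}
Path to 3: tau·tau

Answer: REACHABLE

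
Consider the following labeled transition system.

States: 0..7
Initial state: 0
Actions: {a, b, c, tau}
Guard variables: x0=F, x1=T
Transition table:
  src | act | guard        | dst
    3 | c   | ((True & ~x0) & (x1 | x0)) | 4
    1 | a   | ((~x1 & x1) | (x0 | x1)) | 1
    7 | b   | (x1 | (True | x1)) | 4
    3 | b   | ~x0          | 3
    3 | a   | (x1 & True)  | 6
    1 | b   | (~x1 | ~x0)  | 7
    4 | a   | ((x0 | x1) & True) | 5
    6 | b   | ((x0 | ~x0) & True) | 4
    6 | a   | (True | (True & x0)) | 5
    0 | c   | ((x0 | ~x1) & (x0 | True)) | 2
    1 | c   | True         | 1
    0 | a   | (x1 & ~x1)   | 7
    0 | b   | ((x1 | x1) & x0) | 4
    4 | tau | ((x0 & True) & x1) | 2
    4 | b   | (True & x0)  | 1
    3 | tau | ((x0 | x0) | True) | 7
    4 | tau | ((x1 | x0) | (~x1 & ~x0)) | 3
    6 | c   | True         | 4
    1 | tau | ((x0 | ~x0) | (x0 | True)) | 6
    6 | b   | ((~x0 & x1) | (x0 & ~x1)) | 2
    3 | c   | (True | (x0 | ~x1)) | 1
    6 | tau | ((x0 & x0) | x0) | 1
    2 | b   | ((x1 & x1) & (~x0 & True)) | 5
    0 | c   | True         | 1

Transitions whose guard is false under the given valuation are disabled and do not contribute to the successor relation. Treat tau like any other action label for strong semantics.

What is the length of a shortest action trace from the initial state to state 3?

BFS to 3:
  Layer 0: {0}
  Layer 1: {1}
  Layer 2: {6,7}
  Layer 3: {2,4,5}
  Layer 4: {3}
depth(3)=4, e.g. c·b·b·tau

Answer: 4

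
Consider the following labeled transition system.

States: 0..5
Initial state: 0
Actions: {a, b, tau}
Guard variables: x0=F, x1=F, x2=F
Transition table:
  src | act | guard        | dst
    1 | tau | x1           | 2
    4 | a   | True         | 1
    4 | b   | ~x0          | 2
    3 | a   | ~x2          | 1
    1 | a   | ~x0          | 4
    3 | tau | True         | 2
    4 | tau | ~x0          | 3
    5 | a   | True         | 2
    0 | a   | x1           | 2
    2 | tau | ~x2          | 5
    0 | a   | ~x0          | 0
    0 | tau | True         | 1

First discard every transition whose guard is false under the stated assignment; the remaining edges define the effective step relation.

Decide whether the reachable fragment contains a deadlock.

R = {0,1,2,3,4,5}
  0: a→0  tau→1  [2 out]
  1: a→4  [1 out]
  2: tau→5  [1 out]
  3: a→1  tau→2  [2 out]
  4: a→1  b→2  tau→3  [3 out]
  5: a→2  [1 out]

Answer: DEADLOCK-FREE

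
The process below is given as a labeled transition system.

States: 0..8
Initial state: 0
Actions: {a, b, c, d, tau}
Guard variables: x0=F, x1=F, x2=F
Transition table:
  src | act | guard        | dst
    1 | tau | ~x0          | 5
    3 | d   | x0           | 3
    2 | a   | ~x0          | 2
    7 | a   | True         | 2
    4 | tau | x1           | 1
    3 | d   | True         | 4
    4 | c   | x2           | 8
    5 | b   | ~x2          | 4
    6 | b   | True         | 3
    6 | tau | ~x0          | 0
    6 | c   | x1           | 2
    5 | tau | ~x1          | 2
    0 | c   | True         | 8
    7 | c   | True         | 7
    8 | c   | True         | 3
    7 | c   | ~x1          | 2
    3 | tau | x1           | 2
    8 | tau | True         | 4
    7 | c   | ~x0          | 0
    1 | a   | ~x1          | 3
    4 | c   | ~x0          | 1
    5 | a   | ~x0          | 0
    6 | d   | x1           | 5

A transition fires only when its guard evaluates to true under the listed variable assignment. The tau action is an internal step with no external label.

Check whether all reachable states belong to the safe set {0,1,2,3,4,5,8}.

Answer: INVARIANT HOLDS

Trace:
Allowed set {0,1,2,3,4,5,8}
Reach set: {0,1,2,3,4,5,8}
  0: safe
  1: safe
  2: safe
  3: safe
  4: safe
  5: safe
  8: safe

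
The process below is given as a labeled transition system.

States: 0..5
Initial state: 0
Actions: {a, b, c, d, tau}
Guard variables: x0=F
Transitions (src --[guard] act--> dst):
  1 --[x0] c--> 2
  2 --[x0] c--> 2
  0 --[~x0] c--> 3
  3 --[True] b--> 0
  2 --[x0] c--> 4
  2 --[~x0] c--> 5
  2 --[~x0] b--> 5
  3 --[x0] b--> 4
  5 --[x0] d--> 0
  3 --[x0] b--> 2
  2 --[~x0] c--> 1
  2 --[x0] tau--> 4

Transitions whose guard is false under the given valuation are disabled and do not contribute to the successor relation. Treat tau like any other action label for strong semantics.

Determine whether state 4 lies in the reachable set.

Answer: UNREACHABLE

Analysis:
After dropping false guards: 5 live edges.
L0 = {0}
L1 = {3}  now seen {0,3}
Reachable = {0,3}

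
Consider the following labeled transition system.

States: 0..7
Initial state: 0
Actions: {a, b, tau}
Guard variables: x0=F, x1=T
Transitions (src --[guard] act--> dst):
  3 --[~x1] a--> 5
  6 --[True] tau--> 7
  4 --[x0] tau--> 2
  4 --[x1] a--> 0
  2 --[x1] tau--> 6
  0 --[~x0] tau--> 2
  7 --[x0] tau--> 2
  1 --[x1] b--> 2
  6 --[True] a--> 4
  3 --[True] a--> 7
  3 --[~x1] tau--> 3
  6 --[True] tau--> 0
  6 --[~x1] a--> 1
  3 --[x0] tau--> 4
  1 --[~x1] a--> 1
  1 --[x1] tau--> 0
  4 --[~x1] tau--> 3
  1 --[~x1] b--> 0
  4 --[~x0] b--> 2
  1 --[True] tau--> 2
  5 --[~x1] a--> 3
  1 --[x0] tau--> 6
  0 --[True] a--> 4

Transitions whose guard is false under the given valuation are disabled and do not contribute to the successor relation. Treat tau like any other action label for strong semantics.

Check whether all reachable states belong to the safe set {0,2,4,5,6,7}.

Allowed set {0,2,4,5,6,7}
R = {0,2,4,6,7}
  0: ✓
  2: ✓
  4: ✓
  6: ✓
  7: ✓

Answer: INVARIANT HOLDS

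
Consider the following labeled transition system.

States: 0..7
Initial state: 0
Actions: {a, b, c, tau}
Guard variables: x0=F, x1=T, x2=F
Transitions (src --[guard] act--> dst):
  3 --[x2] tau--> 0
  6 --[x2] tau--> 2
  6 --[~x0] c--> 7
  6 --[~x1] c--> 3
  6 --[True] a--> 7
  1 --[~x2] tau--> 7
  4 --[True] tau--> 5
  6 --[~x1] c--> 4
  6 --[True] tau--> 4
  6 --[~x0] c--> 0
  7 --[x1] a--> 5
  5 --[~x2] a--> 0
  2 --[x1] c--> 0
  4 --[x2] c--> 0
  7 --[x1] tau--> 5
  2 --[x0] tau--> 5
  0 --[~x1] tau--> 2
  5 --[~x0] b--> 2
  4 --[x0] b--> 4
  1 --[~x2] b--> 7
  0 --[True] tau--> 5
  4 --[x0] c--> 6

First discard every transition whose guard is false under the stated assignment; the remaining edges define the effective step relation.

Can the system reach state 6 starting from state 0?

Answer: UNREACHABLE

Analysis:
13 transition(s) survive guard evaluation.
depth 0: {0}
depth 1: {5}  total {0,5}
depth 2: {2}  total {0,2,5}
Reach set: {0,2,5}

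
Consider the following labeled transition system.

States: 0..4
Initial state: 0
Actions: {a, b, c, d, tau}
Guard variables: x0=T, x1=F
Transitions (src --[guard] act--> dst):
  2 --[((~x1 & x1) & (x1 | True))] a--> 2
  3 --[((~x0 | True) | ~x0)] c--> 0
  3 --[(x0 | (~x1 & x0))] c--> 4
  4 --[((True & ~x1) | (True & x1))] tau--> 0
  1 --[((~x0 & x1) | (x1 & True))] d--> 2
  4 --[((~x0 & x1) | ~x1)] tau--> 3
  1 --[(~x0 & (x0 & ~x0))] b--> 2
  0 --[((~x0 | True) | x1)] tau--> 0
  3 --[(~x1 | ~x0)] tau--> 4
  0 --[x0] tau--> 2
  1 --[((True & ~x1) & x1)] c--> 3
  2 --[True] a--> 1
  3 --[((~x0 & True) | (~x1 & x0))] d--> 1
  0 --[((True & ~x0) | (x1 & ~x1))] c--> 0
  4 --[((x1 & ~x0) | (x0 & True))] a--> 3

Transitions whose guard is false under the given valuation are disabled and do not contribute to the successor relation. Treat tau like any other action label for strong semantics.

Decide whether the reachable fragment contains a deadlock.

Answer: DEADLOCK at state 1

Analysis:
R = {0,1,2}
  0: tau→0  tau→2  [2 out]
  1: ∅  [STUCK]
  2: a→1  [1 out]
witness 1: tau·a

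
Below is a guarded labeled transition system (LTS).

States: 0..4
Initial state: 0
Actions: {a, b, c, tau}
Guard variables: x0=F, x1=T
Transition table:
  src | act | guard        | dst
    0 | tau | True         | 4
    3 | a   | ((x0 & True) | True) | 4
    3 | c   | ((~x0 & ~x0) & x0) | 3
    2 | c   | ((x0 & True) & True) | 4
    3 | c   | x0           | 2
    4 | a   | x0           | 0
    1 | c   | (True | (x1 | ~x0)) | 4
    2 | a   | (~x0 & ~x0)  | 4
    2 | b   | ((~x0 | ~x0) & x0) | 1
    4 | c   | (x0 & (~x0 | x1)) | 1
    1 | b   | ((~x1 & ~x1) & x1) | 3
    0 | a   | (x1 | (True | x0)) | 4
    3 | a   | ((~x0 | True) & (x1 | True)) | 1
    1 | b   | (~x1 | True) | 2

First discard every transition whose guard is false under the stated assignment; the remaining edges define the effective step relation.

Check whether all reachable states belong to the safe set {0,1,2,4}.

Answer: INVARIANT HOLDS

Trace:
Inv-set: {0,1,2,4}
Reachable = {0,4}
  0: ok
  4: ok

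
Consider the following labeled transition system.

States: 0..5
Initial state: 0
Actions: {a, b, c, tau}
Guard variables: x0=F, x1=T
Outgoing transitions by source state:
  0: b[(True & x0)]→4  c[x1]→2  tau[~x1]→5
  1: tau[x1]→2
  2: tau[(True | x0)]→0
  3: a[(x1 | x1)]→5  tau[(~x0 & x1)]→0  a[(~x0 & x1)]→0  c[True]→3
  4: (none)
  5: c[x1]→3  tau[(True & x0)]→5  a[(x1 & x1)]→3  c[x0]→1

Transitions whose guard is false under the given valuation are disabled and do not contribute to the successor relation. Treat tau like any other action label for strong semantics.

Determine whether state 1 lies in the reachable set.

9 transition(s) survive guard evaluation.
L0 = {0}
L1 = {2}  now seen {0,2}
Reach set: {0,2}

Answer: UNREACHABLE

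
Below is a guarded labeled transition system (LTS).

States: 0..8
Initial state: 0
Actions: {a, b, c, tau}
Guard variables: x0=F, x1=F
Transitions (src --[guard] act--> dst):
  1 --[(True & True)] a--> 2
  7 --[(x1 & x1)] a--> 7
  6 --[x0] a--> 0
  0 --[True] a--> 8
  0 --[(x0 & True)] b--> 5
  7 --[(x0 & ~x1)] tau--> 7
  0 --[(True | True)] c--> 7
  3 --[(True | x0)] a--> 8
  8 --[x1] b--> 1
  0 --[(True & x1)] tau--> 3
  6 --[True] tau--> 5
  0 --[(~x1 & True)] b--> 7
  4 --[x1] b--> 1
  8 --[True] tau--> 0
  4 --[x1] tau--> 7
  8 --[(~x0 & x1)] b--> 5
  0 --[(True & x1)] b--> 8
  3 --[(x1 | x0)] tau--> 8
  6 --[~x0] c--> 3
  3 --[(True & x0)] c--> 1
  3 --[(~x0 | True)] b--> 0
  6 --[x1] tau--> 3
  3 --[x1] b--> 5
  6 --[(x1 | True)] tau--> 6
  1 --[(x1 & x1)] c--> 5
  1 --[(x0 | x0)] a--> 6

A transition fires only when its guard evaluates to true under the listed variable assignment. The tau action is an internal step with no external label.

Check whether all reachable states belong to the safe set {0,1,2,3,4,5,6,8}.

Safe = {0,1,2,3,4,5,6,8}
Reach set: {0,7,8}
  0: safe
  7: VIOLATES
  8: safe
witness against invariant: c → 7

Answer: INVARIANT VIOLATED at state 7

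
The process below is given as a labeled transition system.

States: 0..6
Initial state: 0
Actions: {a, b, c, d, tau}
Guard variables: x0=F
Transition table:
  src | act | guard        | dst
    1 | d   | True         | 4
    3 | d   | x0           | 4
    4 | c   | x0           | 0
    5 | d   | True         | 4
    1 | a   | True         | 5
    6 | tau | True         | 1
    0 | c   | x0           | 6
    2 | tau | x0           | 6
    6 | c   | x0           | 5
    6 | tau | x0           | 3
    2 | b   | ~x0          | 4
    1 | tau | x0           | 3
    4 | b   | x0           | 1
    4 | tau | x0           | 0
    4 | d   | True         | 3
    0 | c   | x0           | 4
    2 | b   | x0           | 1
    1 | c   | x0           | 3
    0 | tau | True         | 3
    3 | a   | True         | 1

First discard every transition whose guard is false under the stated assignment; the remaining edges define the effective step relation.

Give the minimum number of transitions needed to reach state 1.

Layered search for 1:
  L0 = {0}
  L1 = {3}
  L2 = {1}
depth(1)=2, e.g. tau·a

Answer: 2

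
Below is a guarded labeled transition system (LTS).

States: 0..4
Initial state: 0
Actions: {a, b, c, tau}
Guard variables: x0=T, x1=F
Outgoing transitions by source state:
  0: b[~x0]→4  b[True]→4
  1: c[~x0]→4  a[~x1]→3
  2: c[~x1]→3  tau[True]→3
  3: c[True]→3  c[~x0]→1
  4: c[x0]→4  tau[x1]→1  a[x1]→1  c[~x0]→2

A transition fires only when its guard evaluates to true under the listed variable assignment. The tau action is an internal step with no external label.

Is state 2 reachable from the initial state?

After dropping false guards: 6 live edges.
Layer 0: {0}
Layer 1: {4}  total {0,4}
Reach set: {0,4}

Answer: UNREACHABLE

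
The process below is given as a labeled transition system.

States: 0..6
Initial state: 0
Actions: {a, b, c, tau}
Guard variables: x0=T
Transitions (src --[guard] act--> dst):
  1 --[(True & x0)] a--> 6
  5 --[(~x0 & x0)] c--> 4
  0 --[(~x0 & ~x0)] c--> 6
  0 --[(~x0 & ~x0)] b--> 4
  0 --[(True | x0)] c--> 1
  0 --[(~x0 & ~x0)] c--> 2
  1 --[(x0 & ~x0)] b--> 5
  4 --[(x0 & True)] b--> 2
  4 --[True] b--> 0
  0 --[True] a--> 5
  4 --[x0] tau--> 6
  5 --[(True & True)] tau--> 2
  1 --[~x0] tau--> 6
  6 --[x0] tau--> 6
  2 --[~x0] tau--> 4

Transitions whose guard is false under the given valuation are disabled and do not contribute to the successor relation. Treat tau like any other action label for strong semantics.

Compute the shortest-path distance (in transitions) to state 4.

Answer: UNREACHABLE

Trace:
Layered search for 4:
  L0 = {0}
  L1 = {1,5}
  L2 = {2,6}
4 never appears.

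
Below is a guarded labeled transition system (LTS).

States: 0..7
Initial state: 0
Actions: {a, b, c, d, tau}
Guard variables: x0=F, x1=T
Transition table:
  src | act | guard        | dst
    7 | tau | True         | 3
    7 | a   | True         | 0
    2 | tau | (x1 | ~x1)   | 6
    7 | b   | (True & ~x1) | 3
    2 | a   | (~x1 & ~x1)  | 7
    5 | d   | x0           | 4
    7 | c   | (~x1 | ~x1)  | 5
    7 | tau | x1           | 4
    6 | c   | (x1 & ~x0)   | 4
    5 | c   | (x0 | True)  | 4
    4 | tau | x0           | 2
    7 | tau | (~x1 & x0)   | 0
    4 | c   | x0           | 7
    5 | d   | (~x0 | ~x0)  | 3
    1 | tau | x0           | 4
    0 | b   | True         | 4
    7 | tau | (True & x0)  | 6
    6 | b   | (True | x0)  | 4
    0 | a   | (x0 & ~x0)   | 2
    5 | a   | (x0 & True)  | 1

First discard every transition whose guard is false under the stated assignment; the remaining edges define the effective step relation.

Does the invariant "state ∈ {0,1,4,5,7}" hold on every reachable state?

Answer: INVARIANT HOLDS

Working:
Inv-set: {0,1,4,5,7}
Reachable = {0,4}
  0: ok
  4: ok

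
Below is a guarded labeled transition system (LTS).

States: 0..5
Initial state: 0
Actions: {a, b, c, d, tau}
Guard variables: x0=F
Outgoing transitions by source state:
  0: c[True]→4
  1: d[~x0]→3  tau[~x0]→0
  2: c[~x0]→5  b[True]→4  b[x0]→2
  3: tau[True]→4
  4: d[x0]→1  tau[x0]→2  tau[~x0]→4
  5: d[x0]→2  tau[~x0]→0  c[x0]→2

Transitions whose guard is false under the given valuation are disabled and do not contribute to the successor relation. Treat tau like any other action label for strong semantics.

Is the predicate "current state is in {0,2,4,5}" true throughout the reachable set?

Safe = {0,2,4,5}
R = {0,4}
  0: safe
  4: safe

Answer: INVARIANT HOLDS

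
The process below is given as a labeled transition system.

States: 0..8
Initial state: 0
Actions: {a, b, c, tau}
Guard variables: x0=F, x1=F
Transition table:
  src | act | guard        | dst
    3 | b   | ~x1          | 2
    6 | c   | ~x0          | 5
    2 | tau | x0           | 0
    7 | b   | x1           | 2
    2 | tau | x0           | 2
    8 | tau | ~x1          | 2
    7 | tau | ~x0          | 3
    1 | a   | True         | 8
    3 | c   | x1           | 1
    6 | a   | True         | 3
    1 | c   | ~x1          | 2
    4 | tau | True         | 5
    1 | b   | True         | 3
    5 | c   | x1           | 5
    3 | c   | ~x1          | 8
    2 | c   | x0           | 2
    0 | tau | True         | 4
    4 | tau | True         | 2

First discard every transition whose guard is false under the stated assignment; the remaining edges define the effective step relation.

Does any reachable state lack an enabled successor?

Reachable = {0,2,4,5}
  0: tau→4  [1 exit(s)]
  2: ∅  [STUCK]
  4: tau→2  tau→5  [2 exit(s)]
  5: ∅  [STUCK]
Path to 2: tau·tau

Answer: DEADLOCK at state 2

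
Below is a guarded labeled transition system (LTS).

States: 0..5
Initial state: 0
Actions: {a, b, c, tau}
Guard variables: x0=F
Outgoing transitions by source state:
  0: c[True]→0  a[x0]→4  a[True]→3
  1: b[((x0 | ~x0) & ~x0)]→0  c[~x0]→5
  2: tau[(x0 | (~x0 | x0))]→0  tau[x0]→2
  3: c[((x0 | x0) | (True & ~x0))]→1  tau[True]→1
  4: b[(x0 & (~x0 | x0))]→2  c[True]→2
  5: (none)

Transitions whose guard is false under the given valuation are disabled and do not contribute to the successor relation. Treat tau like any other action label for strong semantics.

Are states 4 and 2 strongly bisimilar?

Bisimulation quotient by refinement:
  round 0: {{0,1,2,3,4,5}}
  round 1: {{0},{1},{2},{3},{4},{5}}
Fixed point at round 2; 6 class(es).
[4]={4}  [2]={2}

Answer: NOT BISIMILAR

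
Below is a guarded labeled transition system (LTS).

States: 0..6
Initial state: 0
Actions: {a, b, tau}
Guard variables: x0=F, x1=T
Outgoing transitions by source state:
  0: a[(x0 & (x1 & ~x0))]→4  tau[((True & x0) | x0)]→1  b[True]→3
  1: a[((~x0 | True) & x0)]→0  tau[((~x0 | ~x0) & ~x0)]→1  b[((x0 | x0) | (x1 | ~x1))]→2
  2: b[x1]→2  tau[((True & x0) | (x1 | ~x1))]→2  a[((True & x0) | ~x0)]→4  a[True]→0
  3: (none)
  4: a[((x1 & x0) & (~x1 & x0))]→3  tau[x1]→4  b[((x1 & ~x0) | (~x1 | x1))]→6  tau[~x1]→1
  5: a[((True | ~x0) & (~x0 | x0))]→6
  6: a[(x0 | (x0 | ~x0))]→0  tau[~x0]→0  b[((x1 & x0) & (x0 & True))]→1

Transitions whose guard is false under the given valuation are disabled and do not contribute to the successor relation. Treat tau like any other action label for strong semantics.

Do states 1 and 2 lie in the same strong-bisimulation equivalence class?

Answer: NOT BISIMILAR

Trace:
Compute ~ classes (split until stable):
  P[0] = {{0,1,2,3,4,5,6}}
  P[1] = {{0},{1,4},{2},{3},{5},{6}}
  P[2] = {{0},{1},{2},{3},{4},{5},{6}}
stable after 3 split(s): 7 block(s)
[1]={1}  [2]={2}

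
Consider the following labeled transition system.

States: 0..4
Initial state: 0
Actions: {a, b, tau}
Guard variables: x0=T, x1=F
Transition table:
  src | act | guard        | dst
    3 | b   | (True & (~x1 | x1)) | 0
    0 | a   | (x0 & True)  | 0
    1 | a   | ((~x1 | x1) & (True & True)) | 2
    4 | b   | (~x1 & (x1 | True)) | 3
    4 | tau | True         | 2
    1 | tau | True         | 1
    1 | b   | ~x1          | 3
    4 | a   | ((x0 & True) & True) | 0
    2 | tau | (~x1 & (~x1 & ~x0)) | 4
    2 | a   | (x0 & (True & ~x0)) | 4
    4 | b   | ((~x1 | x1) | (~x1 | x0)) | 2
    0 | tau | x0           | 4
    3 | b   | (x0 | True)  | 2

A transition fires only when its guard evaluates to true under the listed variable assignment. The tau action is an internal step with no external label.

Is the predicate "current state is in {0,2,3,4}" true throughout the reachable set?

Safe = {0,2,3,4}
Reachable = {0,2,3,4}
  0: ✓
  2: ✓
  3: ✓
  4: ✓

Answer: INVARIANT HOLDS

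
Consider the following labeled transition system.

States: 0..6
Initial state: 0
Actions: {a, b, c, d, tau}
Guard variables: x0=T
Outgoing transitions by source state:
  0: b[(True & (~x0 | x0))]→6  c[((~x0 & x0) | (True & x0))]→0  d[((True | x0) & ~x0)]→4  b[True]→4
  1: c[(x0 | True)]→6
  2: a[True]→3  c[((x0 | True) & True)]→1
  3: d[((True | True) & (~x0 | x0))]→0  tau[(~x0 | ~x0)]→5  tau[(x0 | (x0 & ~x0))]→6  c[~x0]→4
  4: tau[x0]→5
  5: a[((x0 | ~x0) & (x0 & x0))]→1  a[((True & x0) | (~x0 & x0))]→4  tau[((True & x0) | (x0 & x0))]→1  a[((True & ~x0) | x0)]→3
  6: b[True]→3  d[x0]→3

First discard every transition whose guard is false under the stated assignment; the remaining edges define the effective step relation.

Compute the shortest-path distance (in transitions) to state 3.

BFS to 3:
  L0 = {0}
  L1 = {4,6}
  L2 = {3,5}
first hit 3 at d=2 via b·b

Answer: 2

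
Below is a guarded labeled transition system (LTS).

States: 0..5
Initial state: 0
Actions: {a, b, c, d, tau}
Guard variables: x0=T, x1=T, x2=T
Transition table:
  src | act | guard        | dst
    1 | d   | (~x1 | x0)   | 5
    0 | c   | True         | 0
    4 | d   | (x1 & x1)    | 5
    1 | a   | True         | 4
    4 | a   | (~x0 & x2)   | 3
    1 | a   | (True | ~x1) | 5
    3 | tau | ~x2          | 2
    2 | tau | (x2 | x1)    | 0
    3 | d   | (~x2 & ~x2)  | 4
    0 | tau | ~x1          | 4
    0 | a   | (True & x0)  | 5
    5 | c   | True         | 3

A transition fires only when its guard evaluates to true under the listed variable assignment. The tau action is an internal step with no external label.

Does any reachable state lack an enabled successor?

Reach set: {0,3,5}
  0: a→5  c→0  [2 out]
  3: ∅  [deadlock]
  5: c→3  [1 out]
Path to 3: a·c

Answer: DEADLOCK at state 3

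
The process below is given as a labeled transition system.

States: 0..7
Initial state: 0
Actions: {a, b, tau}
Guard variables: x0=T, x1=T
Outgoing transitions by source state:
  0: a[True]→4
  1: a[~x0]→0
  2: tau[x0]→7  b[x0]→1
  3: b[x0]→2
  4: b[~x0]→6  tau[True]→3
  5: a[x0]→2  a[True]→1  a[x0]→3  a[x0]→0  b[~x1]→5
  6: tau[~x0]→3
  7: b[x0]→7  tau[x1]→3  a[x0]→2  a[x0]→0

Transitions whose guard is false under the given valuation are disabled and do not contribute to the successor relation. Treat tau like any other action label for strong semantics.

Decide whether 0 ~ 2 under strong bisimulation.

Bisimulation quotient by refinement:
  P[0] = {{0,1,2,3,4,5,6,7}}
  P[1] = {{0,5},{1,6},{2},{3},{4},{7}}
  P[2] = {{0},{1,6},{2},{3},{4},{5},{7}}
7 equivalence class(es) (converged in 3)
class of 0: {0}; class of 2: {2}

Answer: NOT BISIMILAR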